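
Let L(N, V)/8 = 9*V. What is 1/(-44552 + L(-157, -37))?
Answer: -1/47216 ≈ -2.1179e-5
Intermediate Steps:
L(N, V) = 72*V (L(N, V) = 8*(9*V) = 72*V)
1/(-44552 + L(-157, -37)) = 1/(-44552 + 72*(-37)) = 1/(-44552 - 2664) = 1/(-47216) = -1/47216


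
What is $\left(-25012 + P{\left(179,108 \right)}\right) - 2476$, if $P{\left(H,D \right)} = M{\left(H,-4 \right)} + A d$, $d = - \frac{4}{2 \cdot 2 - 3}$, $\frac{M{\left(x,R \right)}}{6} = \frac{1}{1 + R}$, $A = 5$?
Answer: $-27510$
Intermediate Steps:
$M{\left(x,R \right)} = \frac{6}{1 + R}$
$d = -4$ ($d = - \frac{4}{4 - 3} = - \frac{4}{1} = \left(-4\right) 1 = -4$)
$P{\left(H,D \right)} = -22$ ($P{\left(H,D \right)} = \frac{6}{1 - 4} + 5 \left(-4\right) = \frac{6}{-3} - 20 = 6 \left(- \frac{1}{3}\right) - 20 = -2 - 20 = -22$)
$\left(-25012 + P{\left(179,108 \right)}\right) - 2476 = \left(-25012 - 22\right) - 2476 = -25034 - 2476 = -27510$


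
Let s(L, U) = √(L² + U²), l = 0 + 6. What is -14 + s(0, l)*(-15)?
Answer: -104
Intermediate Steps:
l = 6
-14 + s(0, l)*(-15) = -14 + √(0² + 6²)*(-15) = -14 + √(0 + 36)*(-15) = -14 + √36*(-15) = -14 + 6*(-15) = -14 - 90 = -104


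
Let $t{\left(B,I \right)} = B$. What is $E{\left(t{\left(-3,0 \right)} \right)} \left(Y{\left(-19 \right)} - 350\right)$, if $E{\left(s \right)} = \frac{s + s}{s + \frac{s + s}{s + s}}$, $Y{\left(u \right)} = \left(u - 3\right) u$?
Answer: $204$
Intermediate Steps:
$Y{\left(u \right)} = u \left(-3 + u\right)$ ($Y{\left(u \right)} = \left(-3 + u\right) u = u \left(-3 + u\right)$)
$E{\left(s \right)} = \frac{2 s}{1 + s}$ ($E{\left(s \right)} = \frac{2 s}{s + \frac{2 s}{2 s}} = \frac{2 s}{s + 2 s \frac{1}{2 s}} = \frac{2 s}{s + 1} = \frac{2 s}{1 + s}$)
$E{\left(t{\left(-3,0 \right)} \right)} \left(Y{\left(-19 \right)} - 350\right) = 2 \left(-3\right) \frac{1}{1 - 3} \left(- 19 \left(-3 - 19\right) - 350\right) = 2 \left(-3\right) \frac{1}{-2} \left(\left(-19\right) \left(-22\right) - 350\right) = 2 \left(-3\right) \left(- \frac{1}{2}\right) \left(418 - 350\right) = 3 \cdot 68 = 204$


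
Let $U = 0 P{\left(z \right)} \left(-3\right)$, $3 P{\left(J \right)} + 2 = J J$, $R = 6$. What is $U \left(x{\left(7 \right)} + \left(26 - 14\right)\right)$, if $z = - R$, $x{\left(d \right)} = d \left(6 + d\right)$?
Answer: $0$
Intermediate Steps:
$z = -6$ ($z = \left(-1\right) 6 = -6$)
$P{\left(J \right)} = - \frac{2}{3} + \frac{J^{2}}{3}$ ($P{\left(J \right)} = - \frac{2}{3} + \frac{J J}{3} = - \frac{2}{3} + \frac{J^{2}}{3}$)
$U = 0$ ($U = 0 \left(- \frac{2}{3} + \frac{\left(-6\right)^{2}}{3}\right) \left(-3\right) = 0 \left(- \frac{2}{3} + \frac{1}{3} \cdot 36\right) \left(-3\right) = 0 \left(- \frac{2}{3} + 12\right) \left(-3\right) = 0 \cdot \frac{34}{3} \left(-3\right) = 0 \left(-3\right) = 0$)
$U \left(x{\left(7 \right)} + \left(26 - 14\right)\right) = 0 \left(7 \left(6 + 7\right) + \left(26 - 14\right)\right) = 0 \left(7 \cdot 13 + \left(26 - 14\right)\right) = 0 \left(91 + 12\right) = 0 \cdot 103 = 0$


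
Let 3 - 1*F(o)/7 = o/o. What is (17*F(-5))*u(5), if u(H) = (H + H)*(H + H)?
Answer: 23800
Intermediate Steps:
F(o) = 14 (F(o) = 21 - 7*o/o = 21 - 7*1 = 21 - 7 = 14)
u(H) = 4*H**2 (u(H) = (2*H)*(2*H) = 4*H**2)
(17*F(-5))*u(5) = (17*14)*(4*5**2) = 238*(4*25) = 238*100 = 23800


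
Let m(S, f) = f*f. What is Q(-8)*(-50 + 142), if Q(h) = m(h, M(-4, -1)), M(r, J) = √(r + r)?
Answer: -736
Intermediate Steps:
M(r, J) = √2*√r (M(r, J) = √(2*r) = √2*√r)
m(S, f) = f²
Q(h) = -8 (Q(h) = (√2*√(-4))² = (√2*(2*I))² = (2*I*√2)² = -8)
Q(-8)*(-50 + 142) = -8*(-50 + 142) = -8*92 = -736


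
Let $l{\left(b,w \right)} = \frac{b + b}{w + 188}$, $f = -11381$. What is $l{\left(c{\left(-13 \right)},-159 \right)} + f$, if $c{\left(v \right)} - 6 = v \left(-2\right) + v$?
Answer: $- \frac{330011}{29} \approx -11380.0$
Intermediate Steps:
$c{\left(v \right)} = 6 - v$ ($c{\left(v \right)} = 6 + \left(v \left(-2\right) + v\right) = 6 + \left(- 2 v + v\right) = 6 - v$)
$l{\left(b,w \right)} = \frac{2 b}{188 + w}$
$l{\left(c{\left(-13 \right)},-159 \right)} + f = \frac{2 \left(6 - -13\right)}{188 - 159} - 11381 = \frac{2 \left(6 + 13\right)}{29} - 11381 = 2 \cdot 19 \cdot \frac{1}{29} - 11381 = \frac{38}{29} - 11381 = - \frac{330011}{29}$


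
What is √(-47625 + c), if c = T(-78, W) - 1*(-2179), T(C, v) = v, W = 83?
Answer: I*√45363 ≈ 212.99*I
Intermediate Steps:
c = 2262 (c = 83 - 1*(-2179) = 83 + 2179 = 2262)
√(-47625 + c) = √(-47625 + 2262) = √(-45363) = I*√45363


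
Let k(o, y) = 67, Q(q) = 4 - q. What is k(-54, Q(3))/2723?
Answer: 67/2723 ≈ 0.024605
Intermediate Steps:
k(-54, Q(3))/2723 = 67/2723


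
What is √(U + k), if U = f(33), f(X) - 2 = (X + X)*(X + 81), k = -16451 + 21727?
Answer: √12802 ≈ 113.15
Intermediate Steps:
k = 5276
f(X) = 2 + 2*X*(81 + X) (f(X) = 2 + (X + X)*(X + 81) = 2 + (2*X)*(81 + X) = 2 + 2*X*(81 + X))
U = 7526 (U = 2 + 2*33² + 162*33 = 2 + 2*1089 + 5346 = 2 + 2178 + 5346 = 7526)
√(U + k) = √(7526 + 5276) = √12802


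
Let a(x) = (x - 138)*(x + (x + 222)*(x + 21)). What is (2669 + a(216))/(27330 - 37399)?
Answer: -8116385/10069 ≈ -806.08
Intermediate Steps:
a(x) = (-138 + x)*(x + (21 + x)*(222 + x)) (a(x) = (-138 + x)*(x + (222 + x)*(21 + x)) = (-138 + x)*(x + (21 + x)*(222 + x)))
(2669 + a(216))/(27330 - 37399) = (2669 + (-643356 + 216³ - 29010*216 + 106*216²))/(27330 - 37399) = (2669 + (-643356 + 10077696 - 6266160 + 106*46656))/(-10069) = (2669 + (-643356 + 10077696 - 6266160 + 4945536))*(-1/10069) = (2669 + 8113716)*(-1/10069) = 8116385*(-1/10069) = -8116385/10069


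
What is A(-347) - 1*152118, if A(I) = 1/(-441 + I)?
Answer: -119868985/788 ≈ -1.5212e+5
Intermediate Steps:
A(-347) - 1*152118 = 1/(-441 - 347) - 1*152118 = 1/(-788) - 152118 = -1/788 - 152118 = -119868985/788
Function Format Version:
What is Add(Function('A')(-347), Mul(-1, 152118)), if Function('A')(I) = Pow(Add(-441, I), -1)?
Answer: Rational(-119868985, 788) ≈ -1.5212e+5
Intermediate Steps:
Add(Function('A')(-347), Mul(-1, 152118)) = Add(Pow(Add(-441, -347), -1), Mul(-1, 152118)) = Add(Pow(-788, -1), -152118) = Add(Rational(-1, 788), -152118) = Rational(-119868985, 788)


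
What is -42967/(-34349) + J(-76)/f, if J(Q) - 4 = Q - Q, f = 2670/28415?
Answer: 401882923/9171183 ≈ 43.820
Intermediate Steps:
f = 534/5683 (f = 2670*(1/28415) = 534/5683 ≈ 0.093964)
J(Q) = 4 (J(Q) = 4 + (Q - Q) = 4 + 0 = 4)
-42967/(-34349) + J(-76)/f = -42967/(-34349) + 4/(534/5683) = -42967*(-1/34349) + 4*(5683/534) = 42967/34349 + 11366/267 = 401882923/9171183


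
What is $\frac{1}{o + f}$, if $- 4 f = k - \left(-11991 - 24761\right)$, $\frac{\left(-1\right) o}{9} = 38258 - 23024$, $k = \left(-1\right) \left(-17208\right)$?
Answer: $- \frac{1}{150596} \approx -6.6403 \cdot 10^{-6}$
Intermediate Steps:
$k = 17208$
$o = -137106$ ($o = - 9 \left(38258 - 23024\right) = \left(-9\right) 15234 = -137106$)
$f = -13490$ ($f = - \frac{17208 - \left(-11991 - 24761\right)}{4} = - \frac{17208 - -36752}{4} = - \frac{17208 + 36752}{4} = \left(- \frac{1}{4}\right) 53960 = -13490$)
$\frac{1}{o + f} = \frac{1}{-137106 - 13490} = \frac{1}{-150596} = - \frac{1}{150596}$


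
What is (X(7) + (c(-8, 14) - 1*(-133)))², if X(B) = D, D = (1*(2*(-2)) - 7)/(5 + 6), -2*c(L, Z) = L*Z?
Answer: 35344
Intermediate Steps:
c(L, Z) = -L*Z/2
D = -1 (D = (1*(-4) - 7)/11 = (-4 - 7)*(1/11) = -11*1/11 = -1)
X(B) = -1
(X(7) + (c(-8, 14) - 1*(-133)))² = (-1 + (-½*(-8)*14 - 1*(-133)))² = (-1 + (56 + 133))² = (-1 + 189)² = 188² = 35344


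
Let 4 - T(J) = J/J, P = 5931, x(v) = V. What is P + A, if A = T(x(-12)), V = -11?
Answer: 5934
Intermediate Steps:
x(v) = -11
T(J) = 3 (T(J) = 4 - J/J = 4 - 1*1 = 4 - 1 = 3)
A = 3
P + A = 5931 + 3 = 5934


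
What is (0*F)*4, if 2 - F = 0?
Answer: 0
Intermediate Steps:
F = 2 (F = 2 - 1*0 = 2 + 0 = 2)
(0*F)*4 = (0*2)*4 = 0*4 = 0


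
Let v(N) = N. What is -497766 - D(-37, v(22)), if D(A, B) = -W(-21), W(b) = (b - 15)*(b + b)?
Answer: -496254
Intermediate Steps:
W(b) = 2*b*(-15 + b) (W(b) = (-15 + b)*(2*b) = 2*b*(-15 + b))
D(A, B) = -1512 (D(A, B) = -2*(-21)*(-15 - 21) = -2*(-21)*(-36) = -1*1512 = -1512)
-497766 - D(-37, v(22)) = -497766 - 1*(-1512) = -497766 + 1512 = -496254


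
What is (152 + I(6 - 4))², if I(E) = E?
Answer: 23716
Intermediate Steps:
(152 + I(6 - 4))² = (152 + (6 - 4))² = (152 + 2)² = 154² = 23716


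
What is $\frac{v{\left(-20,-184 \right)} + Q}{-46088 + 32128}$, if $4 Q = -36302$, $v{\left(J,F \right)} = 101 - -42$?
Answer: $\frac{3573}{5584} \approx 0.63986$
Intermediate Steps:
$v{\left(J,F \right)} = 143$ ($v{\left(J,F \right)} = 101 + 42 = 143$)
$Q = - \frac{18151}{2}$ ($Q = \frac{1}{4} \left(-36302\right) = - \frac{18151}{2} \approx -9075.5$)
$\frac{v{\left(-20,-184 \right)} + Q}{-46088 + 32128} = \frac{143 - \frac{18151}{2}}{-46088 + 32128} = - \frac{17865}{2 \left(-13960\right)} = \left(- \frac{17865}{2}\right) \left(- \frac{1}{13960}\right) = \frac{3573}{5584}$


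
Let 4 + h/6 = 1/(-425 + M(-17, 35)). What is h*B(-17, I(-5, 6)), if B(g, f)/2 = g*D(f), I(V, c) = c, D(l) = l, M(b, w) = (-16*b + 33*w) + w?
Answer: 298584/61 ≈ 4894.8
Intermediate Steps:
M(b, w) = -16*b + 34*w
B(g, f) = 2*f*g (B(g, f) = 2*(g*f) = 2*(f*g) = 2*f*g)
h = -24882/1037 (h = -24 + 6/(-425 + (-16*(-17) + 34*35)) = -24 + 6/(-425 + (272 + 1190)) = -24 + 6/(-425 + 1462) = -24 + 6/1037 = -24882/1037 ≈ -23.994)
h*B(-17, I(-5, 6)) = -49764*6*(-17)/1037 = -24882/1037*(-204) = 298584/61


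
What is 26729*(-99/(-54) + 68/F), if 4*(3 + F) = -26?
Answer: -16224503/114 ≈ -1.4232e+5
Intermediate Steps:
F = -19/2 (F = -3 + (¼)*(-26) = -3 - 13/2 = -19/2 ≈ -9.5000)
26729*(-99/(-54) + 68/F) = 26729*(-99/(-54) + 68/(-19/2)) = 26729*(-99*(-1/54) + 68*(-2/19)) = 26729*(11/6 - 136/19) = 26729*(-607/114) = -16224503/114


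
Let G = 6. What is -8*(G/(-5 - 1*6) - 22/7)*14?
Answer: 4544/11 ≈ 413.09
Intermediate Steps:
-8*(G/(-5 - 1*6) - 22/7)*14 = -8*(6/(-5 - 1*6) - 22/7)*14 = -8*(6/(-5 - 6) - 22*1/7)*14 = -8*(6/(-11) - 22/7)*14 = -8*(6*(-1/11) - 22/7)*14 = -8*(-6/11 - 22/7)*14 = -8*(-284/77)*14 = (2272/77)*14 = 4544/11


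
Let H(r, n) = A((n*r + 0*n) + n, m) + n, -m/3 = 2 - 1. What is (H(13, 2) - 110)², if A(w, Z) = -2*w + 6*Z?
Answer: 33124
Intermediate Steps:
m = -3 (m = -3*(2 - 1) = -3*1 = -3)
H(r, n) = -18 - n - 2*n*r (H(r, n) = (-2*((n*r + 0*n) + n) + 6*(-3)) + n = (-2*((n*r + 0) + n) - 18) + n = (-2*(n*r + n) - 18) + n = (-2*(n + n*r) - 18) + n = ((-2*n - 2*n*r) - 18) + n = (-18 - 2*n - 2*n*r) + n = -18 - n - 2*n*r)
(H(13, 2) - 110)² = ((-18 + 2 - 2*2*(1 + 13)) - 110)² = ((-18 + 2 - 2*2*14) - 110)² = ((-18 + 2 - 56) - 110)² = (-72 - 110)² = (-182)² = 33124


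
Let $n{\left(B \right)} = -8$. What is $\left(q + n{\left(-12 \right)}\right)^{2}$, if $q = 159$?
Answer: $22801$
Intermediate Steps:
$\left(q + n{\left(-12 \right)}\right)^{2} = \left(159 - 8\right)^{2} = 151^{2} = 22801$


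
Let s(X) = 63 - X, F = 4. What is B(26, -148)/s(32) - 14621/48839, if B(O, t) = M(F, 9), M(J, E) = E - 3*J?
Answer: -599768/1514009 ≈ -0.39615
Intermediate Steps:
B(O, t) = -3 (B(O, t) = 9 - 3*4 = 9 - 12 = -3)
B(26, -148)/s(32) - 14621/48839 = -3/(63 - 1*32) - 14621/48839 = -3/(63 - 32) - 14621*1/48839 = -3/31 - 14621/48839 = -599768/1514009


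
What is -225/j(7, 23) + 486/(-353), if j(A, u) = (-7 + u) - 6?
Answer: -16857/706 ≈ -23.877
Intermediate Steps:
j(A, u) = -13 + u
-225/j(7, 23) + 486/(-353) = -225/(-13 + 23) + 486/(-353) = -225/10 + 486*(-1/353) = -225*1/10 - 486/353 = -45/2 - 486/353 = -16857/706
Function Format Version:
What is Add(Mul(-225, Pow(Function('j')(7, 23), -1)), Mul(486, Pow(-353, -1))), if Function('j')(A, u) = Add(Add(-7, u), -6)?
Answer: Rational(-16857, 706) ≈ -23.877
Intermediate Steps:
Function('j')(A, u) = Add(-13, u)
Add(Mul(-225, Pow(Function('j')(7, 23), -1)), Mul(486, Pow(-353, -1))) = Add(Mul(-225, Pow(Add(-13, 23), -1)), Mul(486, Pow(-353, -1))) = Add(Mul(-225, Pow(10, -1)), Mul(486, Rational(-1, 353))) = Add(Mul(-225, Rational(1, 10)), Rational(-486, 353)) = Add(Rational(-45, 2), Rational(-486, 353)) = Rational(-16857, 706)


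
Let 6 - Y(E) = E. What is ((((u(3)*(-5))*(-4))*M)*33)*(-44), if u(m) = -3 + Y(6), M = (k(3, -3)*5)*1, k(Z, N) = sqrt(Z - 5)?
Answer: 435600*I*sqrt(2) ≈ 6.1603e+5*I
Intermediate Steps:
Y(E) = 6 - E
k(Z, N) = sqrt(-5 + Z)
M = 5*I*sqrt(2) (M = (sqrt(-5 + 3)*5)*1 = (sqrt(-2)*5)*1 = ((I*sqrt(2))*5)*1 = (5*I*sqrt(2))*1 = 5*I*sqrt(2) ≈ 7.0711*I)
u(m) = -3 (u(m) = -3 + (6 - 1*6) = -3 + (6 - 6) = -3 + 0 = -3)
((((u(3)*(-5))*(-4))*M)*33)*(-44) = (((-3*(-5)*(-4))*(5*I*sqrt(2)))*33)*(-44) = (((15*(-4))*(5*I*sqrt(2)))*33)*(-44) = (-300*I*sqrt(2)*33)*(-44) = -9900*I*sqrt(2)*(-44) = 435600*I*sqrt(2)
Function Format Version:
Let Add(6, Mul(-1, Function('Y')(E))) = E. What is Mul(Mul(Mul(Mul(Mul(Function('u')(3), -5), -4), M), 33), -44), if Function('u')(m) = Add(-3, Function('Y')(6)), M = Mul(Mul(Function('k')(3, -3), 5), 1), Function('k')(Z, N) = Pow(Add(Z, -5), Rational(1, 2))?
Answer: Mul(435600, I, Pow(2, Rational(1, 2))) ≈ Mul(6.1603e+5, I)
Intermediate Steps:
Function('Y')(E) = Add(6, Mul(-1, E))
Function('k')(Z, N) = Pow(Add(-5, Z), Rational(1, 2))
M = Mul(5, I, Pow(2, Rational(1, 2))) (M = Mul(Mul(Pow(Add(-5, 3), Rational(1, 2)), 5), 1) = Mul(Mul(Pow(-2, Rational(1, 2)), 5), 1) = Mul(Mul(Mul(I, Pow(2, Rational(1, 2))), 5), 1) = Mul(Mul(5, I, Pow(2, Rational(1, 2))), 1) = Mul(5, I, Pow(2, Rational(1, 2))) ≈ Mul(7.0711, I))
Function('u')(m) = -3 (Function('u')(m) = Add(-3, Add(6, Mul(-1, 6))) = Add(-3, Add(6, -6)) = Add(-3, 0) = -3)
Mul(Mul(Mul(Mul(Mul(Function('u')(3), -5), -4), M), 33), -44) = Mul(Mul(Mul(Mul(Mul(-3, -5), -4), Mul(5, I, Pow(2, Rational(1, 2)))), 33), -44) = Mul(Mul(Mul(Mul(15, -4), Mul(5, I, Pow(2, Rational(1, 2)))), 33), -44) = Mul(Mul(Mul(-60, Mul(5, I, Pow(2, Rational(1, 2)))), 33), -44) = Mul(Mul(Mul(-300, I, Pow(2, Rational(1, 2))), 33), -44) = Mul(Mul(-9900, I, Pow(2, Rational(1, 2))), -44) = Mul(435600, I, Pow(2, Rational(1, 2)))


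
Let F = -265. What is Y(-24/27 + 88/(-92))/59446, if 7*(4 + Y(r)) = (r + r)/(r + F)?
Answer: -772936/11492665457 ≈ -6.7255e-5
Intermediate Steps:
Y(r) = -4 + 2*r/(7*(-265 + r)) (Y(r) = -4 + ((r + r)/(r - 265))/7 = -4 + ((2*r)/(-265 + r))/7 = -4 + (2*r/(-265 + r))/7 = -4 + 2*r/(7*(-265 + r)))
Y(-24/27 + 88/(-92))/59446 = (2*(3710 - 13*(-24/27 + 88/(-92)))/(7*(-265 + (-24/27 + 88/(-92)))))/59446 = (2*(3710 - 13*(-24*1/27 + 88*(-1/92)))/(7*(-265 + (-24*1/27 + 88*(-1/92)))))*(1/59446) = (2*(3710 - 13*(-8/9 - 22/23))/(7*(-265 + (-8/9 - 22/23))))*(1/59446) = (2*(3710 - 13*(-382/207))/(7*(-265 - 382/207)))*(1/59446) = (2*(3710 + 4966/207)/(7*(-55237/207)))*(1/59446) = ((2/7)*(-207/55237)*(772936/207))*(1/59446) = -1545872/386659*1/59446 = -772936/11492665457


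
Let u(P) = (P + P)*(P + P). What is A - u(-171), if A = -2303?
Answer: -119267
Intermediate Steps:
u(P) = 4*P**2 (u(P) = (2*P)*(2*P) = 4*P**2)
A - u(-171) = -2303 - 4*(-171)**2 = -2303 - 4*29241 = -2303 - 1*116964 = -2303 - 116964 = -119267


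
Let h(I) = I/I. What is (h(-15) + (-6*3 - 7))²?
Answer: 576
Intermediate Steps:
h(I) = 1
(h(-15) + (-6*3 - 7))² = (1 + (-6*3 - 7))² = (1 + (-18 - 7))² = (1 - 25)² = (-24)² = 576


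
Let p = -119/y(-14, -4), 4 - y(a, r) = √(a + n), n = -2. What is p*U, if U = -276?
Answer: 8211/2 + 8211*I/2 ≈ 4105.5 + 4105.5*I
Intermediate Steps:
y(a, r) = 4 - √(-2 + a) (y(a, r) = 4 - √(a - 2) = 4 - √(-2 + a))
p = -119*(4 + 4*I)/32 (p = -119/(4 - √(-2 - 14)) = -119/(4 - √(-16)) = -119/(4 - 4*I) = -119*(4 + 4*I)/32 ≈ -14.875 - 14.875*I)
p*U = (-119/8 - 119*I/8)*(-276) = 8211/2 + 8211*I/2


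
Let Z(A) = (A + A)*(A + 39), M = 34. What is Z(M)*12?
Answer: 59568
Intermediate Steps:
Z(A) = 2*A*(39 + A) (Z(A) = (2*A)*(39 + A) = 2*A*(39 + A))
Z(M)*12 = (2*34*(39 + 34))*12 = (2*34*73)*12 = 4964*12 = 59568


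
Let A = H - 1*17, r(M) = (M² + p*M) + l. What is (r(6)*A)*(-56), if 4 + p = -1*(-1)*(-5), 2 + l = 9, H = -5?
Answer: -13552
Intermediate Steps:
l = 7 (l = -2 + 9 = 7)
p = -9 (p = -4 - 1*(-1)*(-5) = -4 + 1*(-5) = -4 - 5 = -9)
r(M) = 7 + M² - 9*M (r(M) = (M² - 9*M) + 7 = 7 + M² - 9*M)
A = -22 (A = -5 - 1*17 = -5 - 17 = -22)
(r(6)*A)*(-56) = ((7 + 6² - 9*6)*(-22))*(-56) = ((7 + 36 - 54)*(-22))*(-56) = -11*(-22)*(-56) = 242*(-56) = -13552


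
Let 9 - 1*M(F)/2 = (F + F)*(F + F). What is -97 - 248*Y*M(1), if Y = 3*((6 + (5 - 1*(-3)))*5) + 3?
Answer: -528337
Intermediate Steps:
Y = 213 (Y = 3*((6 + (5 + 3))*5) + 3 = 3*((6 + 8)*5) + 3 = 3*(14*5) + 3 = 3*70 + 3 = 210 + 3 = 213)
M(F) = 18 - 8*F**2 (M(F) = 18 - 2*(F + F)*(F + F) = 18 - 2*2*F*2*F = 18 - 8*F**2)
-97 - 248*Y*M(1) = -97 - 52824*(18 - 8*1**2) = -97 - 52824*(18 - 8*1) = -97 - 52824*(18 - 8) = -97 - 52824*10 = -97 - 248*2130 = -97 - 528240 = -528337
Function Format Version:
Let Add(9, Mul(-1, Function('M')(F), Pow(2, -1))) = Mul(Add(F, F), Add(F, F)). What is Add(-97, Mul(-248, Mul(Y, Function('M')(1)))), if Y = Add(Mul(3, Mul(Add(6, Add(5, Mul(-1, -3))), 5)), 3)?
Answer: -528337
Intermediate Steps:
Y = 213 (Y = Add(Mul(3, Mul(Add(6, Add(5, 3)), 5)), 3) = Add(Mul(3, Mul(Add(6, 8), 5)), 3) = Add(Mul(3, Mul(14, 5)), 3) = Add(Mul(3, 70), 3) = Add(210, 3) = 213)
Function('M')(F) = Add(18, Mul(-8, Pow(F, 2))) (Function('M')(F) = Add(18, Mul(-2, Mul(Add(F, F), Add(F, F)))) = Add(18, Mul(-2, Mul(Mul(2, F), Mul(2, F)))) = Add(18, Mul(-2, Mul(4, Pow(F, 2)))) = Add(18, Mul(-8, Pow(F, 2))))
Add(-97, Mul(-248, Mul(Y, Function('M')(1)))) = Add(-97, Mul(-248, Mul(213, Add(18, Mul(-8, Pow(1, 2)))))) = Add(-97, Mul(-248, Mul(213, Add(18, Mul(-8, 1))))) = Add(-97, Mul(-248, Mul(213, Add(18, -8)))) = Add(-97, Mul(-248, Mul(213, 10))) = Add(-97, Mul(-248, 2130)) = Add(-97, -528240) = -528337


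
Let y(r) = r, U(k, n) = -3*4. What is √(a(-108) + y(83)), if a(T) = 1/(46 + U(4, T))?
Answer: √95982/34 ≈ 9.1120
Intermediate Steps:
U(k, n) = -12
a(T) = 1/34 (a(T) = 1/(46 - 12) = 1/34)
√(a(-108) + y(83)) = √(1/34 + 83) = √(2823/34) = √95982/34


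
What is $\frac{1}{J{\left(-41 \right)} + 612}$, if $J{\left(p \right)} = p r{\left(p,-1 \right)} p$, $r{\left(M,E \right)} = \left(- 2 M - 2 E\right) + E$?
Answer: $\frac{1}{140135} \approx 7.136 \cdot 10^{-6}$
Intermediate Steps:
$r{\left(M,E \right)} = - E - 2 M$ ($r{\left(M,E \right)} = \left(- 2 E - 2 M\right) + E = - E - 2 M$)
$J{\left(p \right)} = p^{2} \left(1 - 2 p\right)$ ($J{\left(p \right)} = p \left(\left(-1\right) \left(-1\right) - 2 p\right) p = p \left(1 - 2 p\right) p = p^{2} \left(1 - 2 p\right)$)
$\frac{1}{J{\left(-41 \right)} + 612} = \frac{1}{\left(-41\right)^{2} \left(1 - -82\right) + 612} = \frac{1}{1681 \left(1 + 82\right) + 612} = \frac{1}{1681 \cdot 83 + 612} = \frac{1}{139523 + 612} = \frac{1}{140135}$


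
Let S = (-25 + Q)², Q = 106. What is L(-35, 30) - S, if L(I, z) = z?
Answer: -6531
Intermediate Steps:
S = 6561 (S = (-25 + 106)² = 81² = 6561)
L(-35, 30) - S = 30 - 1*6561 = 30 - 6561 = -6531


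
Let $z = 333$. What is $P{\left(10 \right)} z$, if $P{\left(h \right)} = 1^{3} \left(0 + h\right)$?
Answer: $3330$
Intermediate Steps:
$P{\left(h \right)} = h$ ($P{\left(h \right)} = 1 h = h$)
$P{\left(10 \right)} z = 10 \cdot 333 = 3330$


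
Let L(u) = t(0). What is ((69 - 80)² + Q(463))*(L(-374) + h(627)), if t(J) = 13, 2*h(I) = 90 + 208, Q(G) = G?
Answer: 94608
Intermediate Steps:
h(I) = 149 (h(I) = (90 + 208)/2 = (½)*298 = 149)
L(u) = 13
((69 - 80)² + Q(463))*(L(-374) + h(627)) = ((69 - 80)² + 463)*(13 + 149) = ((-11)² + 463)*162 = (121 + 463)*162 = 584*162 = 94608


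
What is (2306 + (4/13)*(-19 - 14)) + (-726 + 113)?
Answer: 21877/13 ≈ 1682.8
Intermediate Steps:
(2306 + (4/13)*(-19 - 14)) + (-726 + 113) = (2306 + (4*(1/13))*(-33)) - 613 = (2306 + (4/13)*(-33)) - 613 = (2306 - 132/13) - 613 = 29846/13 - 613 = 21877/13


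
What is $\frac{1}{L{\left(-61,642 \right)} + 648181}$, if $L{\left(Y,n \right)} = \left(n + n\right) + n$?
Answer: $\frac{1}{650107} \approx 1.5382 \cdot 10^{-6}$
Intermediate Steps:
$L{\left(Y,n \right)} = 3 n$ ($L{\left(Y,n \right)} = 2 n + n = 3 n$)
$\frac{1}{L{\left(-61,642 \right)} + 648181} = \frac{1}{3 \cdot 642 + 648181} = \frac{1}{1926 + 648181} = \frac{1}{650107}$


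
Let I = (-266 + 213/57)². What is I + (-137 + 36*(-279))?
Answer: 21154948/361 ≈ 58601.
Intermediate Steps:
I = 24830289/361 (I = (-266 + 213*(1/57))² = (-266 + 71/19)² = (-4983/19)² = 24830289/361 ≈ 68782.)
I + (-137 + 36*(-279)) = 24830289/361 + (-137 + 36*(-279)) = 24830289/361 + (-137 - 10044) = 24830289/361 - 10181 = 21154948/361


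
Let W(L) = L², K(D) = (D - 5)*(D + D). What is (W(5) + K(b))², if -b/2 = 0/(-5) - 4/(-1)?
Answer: 54289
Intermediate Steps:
b = -8 (b = -2*(0/(-5) - 4/(-1)) = -2*(0*(-⅕) - 4*(-1)) = -2*(0 + 4) = -2*4 = -8)
K(D) = 2*D*(-5 + D) (K(D) = (-5 + D)*(2*D) = 2*D*(-5 + D))
(W(5) + K(b))² = (5² + 2*(-8)*(-5 - 8))² = (25 + 2*(-8)*(-13))² = (25 + 208)² = 233² = 54289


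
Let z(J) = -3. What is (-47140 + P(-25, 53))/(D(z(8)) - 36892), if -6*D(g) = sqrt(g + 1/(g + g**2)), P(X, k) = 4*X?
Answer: 376440065280/293980247441 - 283440*I*sqrt(102)/293980247441 ≈ 1.2805 - 9.7374e-6*I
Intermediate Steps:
D(g) = -sqrt(g + 1/(g + g**2))/6
(-47140 + P(-25, 53))/(D(z(8)) - 36892) = (-47140 + 4*(-25))/(-I*sqrt(-1/(-3))*sqrt(-1/(1 - 3))*sqrt(-1 - 1*(-3)**2*(1 - 3))/6 - 36892) = (-47140 - 100)/(-I*sqrt(51)*sqrt(-1/(-2))/3/6 - 36892) = -47240/(-I*sqrt(102)/6/6 - 36892) = -47240/(-I*sqrt(102)/36 - 36892) = -47240/(-36892 - I*sqrt(102)/36)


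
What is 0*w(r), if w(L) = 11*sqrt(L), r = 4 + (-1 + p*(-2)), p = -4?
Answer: 0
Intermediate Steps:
r = 11 (r = 4 + (-1 - 4*(-2)) = 4 + (-1 + 8) = 4 + 7 = 11)
0*w(r) = 0*(11*sqrt(11)) = 0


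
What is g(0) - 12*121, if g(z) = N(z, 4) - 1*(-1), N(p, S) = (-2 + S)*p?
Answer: -1451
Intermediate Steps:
N(p, S) = p*(-2 + S)
g(z) = 1 + 2*z (g(z) = z*(-2 + 4) - 1*(-1) = z*2 + 1 = 2*z + 1 = 1 + 2*z)
g(0) - 12*121 = (1 + 2*0) - 12*121 = (1 + 0) - 1452 = 1 - 1452 = -1451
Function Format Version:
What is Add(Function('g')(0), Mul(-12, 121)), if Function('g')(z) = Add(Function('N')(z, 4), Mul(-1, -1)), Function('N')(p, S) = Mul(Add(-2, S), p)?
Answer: -1451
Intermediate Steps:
Function('N')(p, S) = Mul(p, Add(-2, S))
Function('g')(z) = Add(1, Mul(2, z)) (Function('g')(z) = Add(Mul(z, Add(-2, 4)), Mul(-1, -1)) = Add(Mul(z, 2), 1) = Add(Mul(2, z), 1) = Add(1, Mul(2, z)))
Add(Function('g')(0), Mul(-12, 121)) = Add(Add(1, Mul(2, 0)), Mul(-12, 121)) = Add(Add(1, 0), -1452) = Add(1, -1452) = -1451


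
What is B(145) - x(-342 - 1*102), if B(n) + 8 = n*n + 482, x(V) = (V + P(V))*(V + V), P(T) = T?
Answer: -767045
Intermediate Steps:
x(V) = 4*V**2 (x(V) = (V + V)*(V + V) = (2*V)*(2*V) = 4*V**2)
B(n) = 474 + n**2 (B(n) = -8 + (n*n + 482) = -8 + (n**2 + 482) = -8 + (482 + n**2) = 474 + n**2)
B(145) - x(-342 - 1*102) = (474 + 145**2) - 4*(-342 - 1*102)**2 = (474 + 21025) - 4*(-342 - 102)**2 = 21499 - 4*(-444)**2 = 21499 - 4*197136 = 21499 - 1*788544 = 21499 - 788544 = -767045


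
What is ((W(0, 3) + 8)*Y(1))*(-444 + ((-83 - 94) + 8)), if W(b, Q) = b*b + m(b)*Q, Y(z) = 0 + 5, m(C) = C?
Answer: -24520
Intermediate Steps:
Y(z) = 5
W(b, Q) = b**2 + Q*b (W(b, Q) = b*b + b*Q = b**2 + Q*b)
((W(0, 3) + 8)*Y(1))*(-444 + ((-83 - 94) + 8)) = ((0*(3 + 0) + 8)*5)*(-444 + ((-83 - 94) + 8)) = ((0*3 + 8)*5)*(-444 + (-177 + 8)) = ((0 + 8)*5)*(-444 - 169) = (8*5)*(-613) = 40*(-613) = -24520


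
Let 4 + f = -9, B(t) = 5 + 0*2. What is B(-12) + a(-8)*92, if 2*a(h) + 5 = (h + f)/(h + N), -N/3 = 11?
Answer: -8259/41 ≈ -201.44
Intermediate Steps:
N = -33 (N = -3*11 = -33)
B(t) = 5 (B(t) = 5 + 0 = 5)
f = -13 (f = -4 - 9 = -13)
a(h) = -5/2 + (-13 + h)/(2*(-33 + h)) (a(h) = -5/2 + ((h - 13)/(h - 33))/2 = -5/2 + ((-13 + h)/(-33 + h))/2 = -5/2 + (-13 + h)/(2*(-33 + h)))
B(-12) + a(-8)*92 = 5 + (2*(38 - 1*(-8))/(-33 - 8))*92 = 5 + (2*(38 + 8)/(-41))*92 = 5 + (2*(-1/41)*46)*92 = 5 - 92/41*92 = 5 - 8464/41 = -8259/41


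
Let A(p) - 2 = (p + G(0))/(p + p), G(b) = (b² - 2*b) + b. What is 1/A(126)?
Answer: ⅖ ≈ 0.40000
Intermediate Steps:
G(b) = b² - b
A(p) = 5/2 (A(p) = 2 + (p + 0*(-1 + 0))/(p + p) = 2 + (p + 0*(-1))/((2*p)) = 2 + (p + 0)*(1/(2*p)) = 2 + p*(1/(2*p)) = 2 + ½ = 5/2)
1/A(126) = 1/(5/2) = ⅖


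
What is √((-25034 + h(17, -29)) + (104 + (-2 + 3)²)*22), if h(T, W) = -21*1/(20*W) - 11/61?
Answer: I*√7111205037055/17690 ≈ 150.75*I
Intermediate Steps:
h(T, W) = -11/61 - 21/(20*W) (h(T, W) = -21*1/(20*W) - 11*1/61 = -21/(20*W) - 11/61 = -11/61 - 21/(20*W))
√((-25034 + h(17, -29)) + (104 + (-2 + 3)²)*22) = √((-25034 + (1/1220)*(-1281 - 220*(-29))/(-29)) + (104 + (-2 + 3)²)*22) = √((-25034 + (1/1220)*(-1/29)*(-1281 + 6380)) + (104 + 1²)*22) = √((-25034 + (1/1220)*(-1/29)*5099) + (104 + 1)*22) = √((-25034 - 5099/35380) + 105*22) = √(-885708019/35380 + 2310) = √(-803980219/35380) = I*√7111205037055/17690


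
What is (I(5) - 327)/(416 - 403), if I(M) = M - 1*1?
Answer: -323/13 ≈ -24.846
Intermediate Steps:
I(M) = -1 + M (I(M) = M - 1 = -1 + M)
(I(5) - 327)/(416 - 403) = ((-1 + 5) - 327)/(416 - 403) = (4 - 327)/13 = -323*1/13 = -323/13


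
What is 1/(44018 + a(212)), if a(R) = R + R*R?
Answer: 1/89174 ≈ 1.1214e-5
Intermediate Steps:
a(R) = R + R²
1/(44018 + a(212)) = 1/(44018 + 212*(1 + 212)) = 1/(44018 + 212*213) = 1/(44018 + 45156) = 1/89174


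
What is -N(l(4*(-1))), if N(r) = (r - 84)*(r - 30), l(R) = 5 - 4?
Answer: -2407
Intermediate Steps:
l(R) = 1
N(r) = (-84 + r)*(-30 + r)
-N(l(4*(-1))) = -(2520 + 1² - 114*1) = -(2520 + 1 - 114) = -1*2407 = -2407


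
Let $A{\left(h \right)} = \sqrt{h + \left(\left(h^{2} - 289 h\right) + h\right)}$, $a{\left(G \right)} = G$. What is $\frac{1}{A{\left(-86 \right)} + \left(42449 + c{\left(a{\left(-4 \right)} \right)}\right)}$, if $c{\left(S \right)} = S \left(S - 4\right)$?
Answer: $\frac{42481}{1804603283} - \frac{\sqrt{32078}}{1804603283} \approx 2.3441 \cdot 10^{-5}$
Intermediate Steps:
$c{\left(S \right)} = S \left(-4 + S\right)$
$A{\left(h \right)} = \sqrt{h^{2} - 287 h}$ ($A{\left(h \right)} = \sqrt{h + \left(h^{2} - 288 h\right)} = \sqrt{h^{2} - 287 h}$)
$\frac{1}{A{\left(-86 \right)} + \left(42449 + c{\left(a{\left(-4 \right)} \right)}\right)} = \frac{1}{\sqrt{- 86 \left(-287 - 86\right)} + \left(42449 - 4 \left(-4 - 4\right)\right)} = \frac{1}{\sqrt{\left(-86\right) \left(-373\right)} + \left(42449 - -32\right)} = \frac{1}{\sqrt{32078} + \left(42449 + 32\right)} = \frac{1}{\sqrt{32078} + 42481} = \frac{1}{42481 + \sqrt{32078}}$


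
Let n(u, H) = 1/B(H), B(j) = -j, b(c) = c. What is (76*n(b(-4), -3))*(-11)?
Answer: -836/3 ≈ -278.67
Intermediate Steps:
n(u, H) = -1/H (n(u, H) = 1/(-H) = -1/H)
(76*n(b(-4), -3))*(-11) = (76*(-1/(-3)))*(-11) = (76*(-1*(-⅓)))*(-11) = (76*(⅓))*(-11) = (76/3)*(-11) = -836/3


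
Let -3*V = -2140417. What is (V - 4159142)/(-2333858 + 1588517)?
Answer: 10337009/2236023 ≈ 4.6229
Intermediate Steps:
V = 2140417/3 (V = -⅓*(-2140417) = 2140417/3 ≈ 7.1347e+5)
(V - 4159142)/(-2333858 + 1588517) = (2140417/3 - 4159142)/(-2333858 + 1588517) = -10337009/3/(-745341) = -10337009/3*(-1/745341) = 10337009/2236023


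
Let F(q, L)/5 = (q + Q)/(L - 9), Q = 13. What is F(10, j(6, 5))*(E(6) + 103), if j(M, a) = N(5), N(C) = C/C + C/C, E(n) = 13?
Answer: -13340/7 ≈ -1905.7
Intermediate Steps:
N(C) = 2 (N(C) = 1 + 1 = 2)
j(M, a) = 2
F(q, L) = 5*(13 + q)/(-9 + L) (F(q, L) = 5*((q + 13)/(L - 9)) = 5*((13 + q)/(-9 + L)) = 5*(13 + q)/(-9 + L))
F(10, j(6, 5))*(E(6) + 103) = (5*(13 + 10)/(-9 + 2))*(13 + 103) = (5*23/(-7))*116 = (5*(-⅐)*23)*116 = -115/7*116 = -13340/7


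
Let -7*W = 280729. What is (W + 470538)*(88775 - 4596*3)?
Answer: 225938605519/7 ≈ 3.2277e+10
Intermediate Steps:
W = -280729/7 (W = -1/7*280729 = -280729/7 ≈ -40104.)
(W + 470538)*(88775 - 4596*3) = (-280729/7 + 470538)*(88775 - 4596*3) = 3013037*(88775 - 13788)/7 = (3013037/7)*74987 = 225938605519/7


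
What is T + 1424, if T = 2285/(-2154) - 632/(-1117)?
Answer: 3424978615/2406018 ≈ 1423.5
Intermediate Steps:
T = -1191017/2406018 (T = 2285*(-1/2154) - 632*(-1/1117) = -2285/2154 + 632/1117 = -1191017/2406018 ≈ -0.49502)
T + 1424 = -1191017/2406018 + 1424 = 3424978615/2406018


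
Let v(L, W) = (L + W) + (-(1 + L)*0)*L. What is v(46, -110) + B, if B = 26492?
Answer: 26428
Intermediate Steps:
v(L, W) = L + W (v(L, W) = (L + W) + (-1*0)*L = (L + W) + 0*L = (L + W) + 0 = L + W)
v(46, -110) + B = (46 - 110) + 26492 = -64 + 26492 = 26428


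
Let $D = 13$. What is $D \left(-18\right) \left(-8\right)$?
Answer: $1872$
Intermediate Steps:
$D \left(-18\right) \left(-8\right) = 13 \left(-18\right) \left(-8\right) = \left(-234\right) \left(-8\right) = 1872$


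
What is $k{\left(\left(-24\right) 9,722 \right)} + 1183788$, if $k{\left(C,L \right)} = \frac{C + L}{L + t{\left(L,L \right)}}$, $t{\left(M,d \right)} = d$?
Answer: $\frac{854695189}{722} \approx 1.1838 \cdot 10^{6}$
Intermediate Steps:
$k{\left(C,L \right)} = \frac{C + L}{2 L}$ ($k{\left(C,L \right)} = \frac{C + L}{L + L} = \frac{C + L}{2 L}$)
$k{\left(\left(-24\right) 9,722 \right)} + 1183788 = \frac{\left(-24\right) 9 + 722}{2 \cdot 722} + 1183788 = \frac{1}{2} \cdot \frac{1}{722} \left(-216 + 722\right) + 1183788 = \frac{1}{2} \cdot \frac{1}{722} \cdot 506 + 1183788 = \frac{253}{722} + 1183788 = \frac{854695189}{722}$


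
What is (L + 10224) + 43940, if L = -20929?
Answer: 33235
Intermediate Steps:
(L + 10224) + 43940 = (-20929 + 10224) + 43940 = -10705 + 43940 = 33235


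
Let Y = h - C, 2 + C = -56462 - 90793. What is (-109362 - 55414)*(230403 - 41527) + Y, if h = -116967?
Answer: -31122201486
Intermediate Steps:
C = -147257 (C = -2 + (-56462 - 90793) = -2 - 147255 = -147257)
Y = 30290 (Y = -116967 - 1*(-147257) = -116967 + 147257 = 30290)
(-109362 - 55414)*(230403 - 41527) + Y = (-109362 - 55414)*(230403 - 41527) + 30290 = -164776*188876 + 30290 = -31122231776 + 30290 = -31122201486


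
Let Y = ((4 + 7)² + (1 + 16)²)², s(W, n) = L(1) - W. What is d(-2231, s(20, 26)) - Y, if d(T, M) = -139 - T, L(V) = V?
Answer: -166008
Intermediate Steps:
s(W, n) = 1 - W
Y = 168100 (Y = (11² + 17²)² = (121 + 289)² = 410² = 168100)
d(-2231, s(20, 26)) - Y = (-139 - 1*(-2231)) - 1*168100 = (-139 + 2231) - 168100 = 2092 - 168100 = -166008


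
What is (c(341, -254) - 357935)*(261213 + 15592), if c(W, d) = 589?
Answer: -98915159530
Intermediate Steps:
(c(341, -254) - 357935)*(261213 + 15592) = (589 - 357935)*(261213 + 15592) = -357346*276805 = -98915159530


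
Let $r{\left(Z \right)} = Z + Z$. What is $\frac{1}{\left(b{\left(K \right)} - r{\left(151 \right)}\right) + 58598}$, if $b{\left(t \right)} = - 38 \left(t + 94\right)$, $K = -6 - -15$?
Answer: $\frac{1}{54382} \approx 1.8388 \cdot 10^{-5}$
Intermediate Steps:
$r{\left(Z \right)} = 2 Z$
$K = 9$ ($K = -6 + 15 = 9$)
$b{\left(t \right)} = -3572 - 38 t$ ($b{\left(t \right)} = - 38 \left(94 + t\right) = -3572 - 38 t$)
$\frac{1}{\left(b{\left(K \right)} - r{\left(151 \right)}\right) + 58598} = \frac{1}{\left(\left(-3572 - 342\right) - 2 \cdot 151\right) + 58598} = \frac{1}{\left(\left(-3572 - 342\right) - 302\right) + 58598} = \frac{1}{\left(-3914 - 302\right) + 58598} = \frac{1}{-4216 + 58598} = \frac{1}{54382}$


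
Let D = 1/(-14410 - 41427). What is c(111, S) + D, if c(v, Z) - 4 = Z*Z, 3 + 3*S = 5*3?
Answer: 1116739/55837 ≈ 20.000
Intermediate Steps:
S = 4 (S = -1 + (5*3)/3 = -1 + (⅓)*15 = -1 + 5 = 4)
c(v, Z) = 4 + Z² (c(v, Z) = 4 + Z*Z = 4 + Z²)
D = -1/55837 (D = 1/(-55837) = -1/55837 ≈ -1.7909e-5)
c(111, S) + D = (4 + 4²) - 1/55837 = (4 + 16) - 1/55837 = 20 - 1/55837 = 1116739/55837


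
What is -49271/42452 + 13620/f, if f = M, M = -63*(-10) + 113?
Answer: 541587887/31541836 ≈ 17.170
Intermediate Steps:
M = 743 (M = 630 + 113 = 743)
f = 743
-49271/42452 + 13620/f = -49271/42452 + 13620/743 = 541587887/31541836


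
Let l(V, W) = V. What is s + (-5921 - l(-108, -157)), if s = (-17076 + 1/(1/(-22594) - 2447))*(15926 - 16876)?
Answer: 896563825838153/55287519 ≈ 1.6216e+7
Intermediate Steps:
s = 896885212186100/55287519 (s = (-17076 + 1/(-1/22594 - 2447))*(-950) = (-17076 + 1/(-55287519/22594))*(-950) = (-17076 - 22594/55287519)*(-950) = -944089697038/55287519*(-950) = 896885212186100/55287519 ≈ 1.6222e+7)
s + (-5921 - l(-108, -157)) = 896885212186100/55287519 + (-5921 - 1*(-108)) = 896885212186100/55287519 + (-5921 + 108) = 896885212186100/55287519 - 5813 = 896563825838153/55287519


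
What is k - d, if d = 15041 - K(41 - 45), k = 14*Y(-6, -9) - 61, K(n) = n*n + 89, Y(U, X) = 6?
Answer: -14913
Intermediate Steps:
K(n) = 89 + n² (K(n) = n² + 89 = 89 + n²)
k = 23 (k = 14*6 - 61 = 84 - 61 = 23)
d = 14936 (d = 15041 - (89 + (41 - 45)²) = 15041 - (89 + (-4)²) = 15041 - (89 + 16) = 15041 - 1*105 = 15041 - 105 = 14936)
k - d = 23 - 1*14936 = 23 - 14936 = -14913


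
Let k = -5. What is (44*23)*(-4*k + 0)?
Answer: 20240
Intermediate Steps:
(44*23)*(-4*k + 0) = (44*23)*(-4*(-5) + 0) = 1012*(20 + 0) = 1012*20 = 20240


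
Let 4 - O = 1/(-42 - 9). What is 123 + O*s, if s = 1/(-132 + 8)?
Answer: 777647/6324 ≈ 122.97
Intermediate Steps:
s = -1/124 (s = 1/(-124) = -1/124 ≈ -0.0080645)
O = 205/51 (O = 4 - 1/(-42 - 9) = 4 - 1/(-51) = 4 - 1*(-1/51) = 4 + 1/51 = 205/51 ≈ 4.0196)
123 + O*s = 123 + (205/51)*(-1/124) = 123 - 205/6324 = 777647/6324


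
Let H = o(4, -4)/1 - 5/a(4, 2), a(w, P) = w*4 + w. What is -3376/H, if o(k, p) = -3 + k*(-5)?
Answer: 13504/93 ≈ 145.20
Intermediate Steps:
o(k, p) = -3 - 5*k
a(w, P) = 5*w (a(w, P) = 4*w + w = 5*w)
H = -93/4 (H = (-3 - 5*4)/1 - 5/(5*4) = (-3 - 20)*1 - 5/20 = -23*1 - 5*1/20 = -23 - ¼ = -93/4 ≈ -23.250)
-3376/H = -3376/(-93/4) = -3376*(-4)/93 = -844*(-16/93) = 13504/93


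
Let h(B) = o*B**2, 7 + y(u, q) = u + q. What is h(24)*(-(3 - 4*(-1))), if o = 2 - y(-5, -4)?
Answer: -72576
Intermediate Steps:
y(u, q) = -7 + q + u (y(u, q) = -7 + (u + q) = -7 + (q + u) = -7 + q + u)
o = 18 (o = 2 - (-7 - 4 - 5) = 2 - 1*(-16) = 2 + 16 = 18)
h(B) = 18*B**2
h(24)*(-(3 - 4*(-1))) = (18*24**2)*(-(3 - 4*(-1))) = (18*576)*(-(3 + 4)) = 10368*(-1*7) = 10368*(-7) = -72576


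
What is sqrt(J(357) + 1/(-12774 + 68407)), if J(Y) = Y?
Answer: sqrt(1104926011606)/55633 ≈ 18.894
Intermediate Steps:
sqrt(J(357) + 1/(-12774 + 68407)) = sqrt(357 + 1/(-12774 + 68407)) = sqrt(357 + 1/55633) = sqrt(19860982/55633) = sqrt(1104926011606)/55633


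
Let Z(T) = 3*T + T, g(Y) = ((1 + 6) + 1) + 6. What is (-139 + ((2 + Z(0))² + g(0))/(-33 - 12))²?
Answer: 485809/25 ≈ 19432.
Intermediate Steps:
g(Y) = 14 (g(Y) = (7 + 1) + 6 = 8 + 6 = 14)
Z(T) = 4*T
(-139 + ((2 + Z(0))² + g(0))/(-33 - 12))² = (-139 + ((2 + 4*0)² + 14)/(-33 - 12))² = (-139 + ((2 + 0)² + 14)/(-45))² = (-139 + (2² + 14)*(-1/45))² = (-139 + (4 + 14)*(-1/45))² = (-139 + 18*(-1/45))² = (-139 - ⅖)² = (-697/5)² = 485809/25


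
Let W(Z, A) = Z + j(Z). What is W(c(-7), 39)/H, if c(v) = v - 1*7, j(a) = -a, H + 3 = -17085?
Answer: 0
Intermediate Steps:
H = -17088 (H = -3 - 17085 = -17088)
c(v) = -7 + v (c(v) = v - 7 = -7 + v)
W(Z, A) = 0 (W(Z, A) = Z - Z = 0)
W(c(-7), 39)/H = 0/(-17088) = 0*(-1/17088) = 0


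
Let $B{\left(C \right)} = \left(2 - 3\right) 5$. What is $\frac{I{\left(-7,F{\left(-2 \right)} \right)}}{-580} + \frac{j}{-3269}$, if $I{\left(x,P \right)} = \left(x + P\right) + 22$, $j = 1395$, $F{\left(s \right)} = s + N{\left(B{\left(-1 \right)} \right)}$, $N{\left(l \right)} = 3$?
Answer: $- \frac{215351}{474005} \approx -0.45432$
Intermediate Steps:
$B{\left(C \right)} = -5$ ($B{\left(C \right)} = \left(-1\right) 5 = -5$)
$F{\left(s \right)} = 3 + s$ ($F{\left(s \right)} = s + 3 = 3 + s$)
$I{\left(x,P \right)} = 22 + P + x$ ($I{\left(x,P \right)} = \left(P + x\right) + 22 = 22 + P + x$)
$\frac{I{\left(-7,F{\left(-2 \right)} \right)}}{-580} + \frac{j}{-3269} = \frac{22 + \left(3 - 2\right) - 7}{-580} + \frac{1395}{-3269} = \left(22 + 1 - 7\right) \left(- \frac{1}{580}\right) + 1395 \left(- \frac{1}{3269}\right) = 16 \left(- \frac{1}{580}\right) - \frac{1395}{3269} = - \frac{4}{145} - \frac{1395}{3269} = - \frac{215351}{474005}$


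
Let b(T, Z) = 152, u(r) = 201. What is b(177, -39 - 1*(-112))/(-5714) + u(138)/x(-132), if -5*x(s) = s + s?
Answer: 950407/251416 ≈ 3.7802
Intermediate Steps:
x(s) = -2*s/5 (x(s) = -(s + s)/5 = -2*s/5)
b(177, -39 - 1*(-112))/(-5714) + u(138)/x(-132) = 152/(-5714) + 201/((-⅖*(-132))) = 152*(-1/5714) + 201/(264/5) = -76/2857 + 201*(5/264) = -76/2857 + 335/88 = 950407/251416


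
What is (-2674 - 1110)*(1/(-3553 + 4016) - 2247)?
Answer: 3936722240/463 ≈ 8.5026e+6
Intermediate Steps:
(-2674 - 1110)*(1/(-3553 + 4016) - 2247) = -3784*(1/463 - 2247) = -3784*(-1040360/463) = 3936722240/463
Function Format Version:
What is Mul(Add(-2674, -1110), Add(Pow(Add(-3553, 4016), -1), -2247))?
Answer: Rational(3936722240, 463) ≈ 8.5026e+6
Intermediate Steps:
Mul(Add(-2674, -1110), Add(Pow(Add(-3553, 4016), -1), -2247)) = Mul(-3784, Add(Pow(463, -1), -2247)) = Mul(-3784, Add(Rational(1, 463), -2247)) = Mul(-3784, Rational(-1040360, 463)) = Rational(3936722240, 463)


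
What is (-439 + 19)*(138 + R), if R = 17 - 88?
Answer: -28140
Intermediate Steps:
R = -71
(-439 + 19)*(138 + R) = (-439 + 19)*(138 - 71) = -420*67 = -28140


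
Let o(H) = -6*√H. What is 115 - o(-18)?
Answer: 115 + 18*I*√2 ≈ 115.0 + 25.456*I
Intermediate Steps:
115 - o(-18) = 115 - (-6)*√(-18) = 115 - (-6)*3*I*√2 = 115 - (-18)*I*√2 = 115 + 18*I*√2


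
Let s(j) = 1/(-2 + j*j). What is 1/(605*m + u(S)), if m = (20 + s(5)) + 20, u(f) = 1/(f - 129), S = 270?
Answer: 3243/78565928 ≈ 4.1277e-5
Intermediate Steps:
s(j) = 1/(-2 + j²)
u(f) = 1/(-129 + f)
m = 921/23 (m = (20 + 1/(-2 + 5²)) + 20 = (20 + 1/(-2 + 25)) + 20 = (20 + 1/23) + 20 = 461/23 + 20 = 921/23 ≈ 40.043)
1/(605*m + u(S)) = 1/(605*(921/23) + 1/(-129 + 270)) = 1/(557205/23 + 1/141) = 1/(78565928/3243) = 3243/78565928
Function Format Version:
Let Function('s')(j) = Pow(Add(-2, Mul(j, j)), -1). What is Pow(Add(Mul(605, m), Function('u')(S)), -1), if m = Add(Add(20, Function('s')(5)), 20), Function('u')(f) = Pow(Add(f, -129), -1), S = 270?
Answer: Rational(3243, 78565928) ≈ 4.1277e-5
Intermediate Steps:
Function('s')(j) = Pow(Add(-2, Pow(j, 2)), -1)
Function('u')(f) = Pow(Add(-129, f), -1)
m = Rational(921, 23) (m = Add(Add(20, Pow(Add(-2, Pow(5, 2)), -1)), 20) = Add(Add(20, Pow(Add(-2, 25), -1)), 20) = Add(Add(20, Pow(23, -1)), 20) = Add(Add(20, Rational(1, 23)), 20) = Add(Rational(461, 23), 20) = Rational(921, 23) ≈ 40.043)
Pow(Add(Mul(605, m), Function('u')(S)), -1) = Pow(Add(Mul(605, Rational(921, 23)), Pow(Add(-129, 270), -1)), -1) = Pow(Add(Rational(557205, 23), Pow(141, -1)), -1) = Pow(Add(Rational(557205, 23), Rational(1, 141)), -1) = Pow(Rational(78565928, 3243), -1) = Rational(3243, 78565928)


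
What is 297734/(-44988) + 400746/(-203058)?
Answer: -726722515/84584938 ≈ -8.5916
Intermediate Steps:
297734/(-44988) + 400746/(-203058) = 297734*(-1/44988) + 400746*(-1/203058) = -148867/22494 - 66791/33843 = -726722515/84584938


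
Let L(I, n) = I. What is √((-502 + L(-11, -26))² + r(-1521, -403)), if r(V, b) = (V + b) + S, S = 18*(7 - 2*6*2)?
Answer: √260939 ≈ 510.82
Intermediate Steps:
S = -306 (S = 18*(7 - 12*2) = 18*(7 - 24) = 18*(-17) = -306)
r(V, b) = -306 + V + b (r(V, b) = (V + b) - 306 = -306 + V + b)
√((-502 + L(-11, -26))² + r(-1521, -403)) = √((-502 - 11)² + (-306 - 1521 - 403)) = √((-513)² - 2230) = √(263169 - 2230) = √260939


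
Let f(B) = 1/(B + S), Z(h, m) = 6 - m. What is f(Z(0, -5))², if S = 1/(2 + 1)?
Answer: 9/1156 ≈ 0.0077855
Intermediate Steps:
S = ⅓ (S = 1/3 = ⅓ ≈ 0.33333)
f(B) = 1/(⅓ + B) (f(B) = 1/(B + ⅓) = 1/(⅓ + B))
f(Z(0, -5))² = (3/(1 + 3*(6 - 1*(-5))))² = (3/(1 + 3*(6 + 5)))² = (3/(1 + 3*11))² = (3/(1 + 33))² = (3/34)² = 9/1156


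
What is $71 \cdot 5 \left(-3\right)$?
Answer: $-1065$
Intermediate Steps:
$71 \cdot 5 \left(-3\right) = 71 \left(-15\right) = -1065$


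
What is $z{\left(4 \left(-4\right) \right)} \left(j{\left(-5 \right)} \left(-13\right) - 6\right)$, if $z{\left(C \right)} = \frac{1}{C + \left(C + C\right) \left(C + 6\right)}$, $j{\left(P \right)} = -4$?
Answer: $\frac{23}{152} \approx 0.15132$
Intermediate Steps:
$z{\left(C \right)} = \frac{1}{C + 2 C \left(6 + C\right)}$
$z{\left(4 \left(-4\right) \right)} \left(j{\left(-5 \right)} \left(-13\right) - 6\right) = \frac{1}{4 \left(-4\right) \left(13 + 2 \cdot 4 \left(-4\right)\right)} \left(\left(-4\right) \left(-13\right) - 6\right) = \frac{1}{\left(-16\right) \left(13 + 2 \left(-16\right)\right)} \left(52 - 6\right) = - \frac{1}{16 \left(13 - 32\right)} 46 = - \frac{1}{16 \left(-19\right)} 46 = \left(- \frac{1}{16}\right) \left(- \frac{1}{19}\right) 46 = \frac{1}{304} \cdot 46 = \frac{23}{152}$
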